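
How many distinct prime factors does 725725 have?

725725 = 5^2 · 29029
29029 = 7 · 4147
4147 = 11 · 377
377 = 13 · 29
725725 = 5^2 · 7 · 11 · 13 · 29, which has 5 distinct prime factors.

5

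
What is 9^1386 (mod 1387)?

9^1 ≡ 9 (mod 1387)
9^2 ≡ 9^2 = 81 ≡ 81 (mod 1387)
9^4 ≡ 81^2 = 6561 ≡ 1013 (mod 1387)
9^8 ≡ 1013^2 = 1026169 ≡ 1176 (mod 1387)
9^16 ≡ 1176^2 = 1382976 ≡ 137 (mod 1387)
9^32 ≡ 137^2 = 18769 ≡ 738 (mod 1387)
9^64 ≡ 738^2 = 544644 ≡ 940 (mod 1387)
9^128 ≡ 940^2 = 883600 ≡ 81 (mod 1387)
9^256 ≡ 81^2 = 6561 ≡ 1013 (mod 1387)
9^512 ≡ 1013^2 = 1026169 ≡ 1176 (mod 1387)
9^1024 ≡ 1176^2 = 1382976 ≡ 137 (mod 1387)
1386 = 1024 + 256 + 64 + 32 + 8 + 2 in binary powers of 2.
So 9^1386 ≡ 137 · 1013 · 940 · 738 · 1176 · 81 ≡ 1 (mod 1387).
Since the result is 1, base 9 gives no evidence that 1387 is composite.

1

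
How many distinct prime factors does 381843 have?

5

381843 = 3^2 · 42427
42427 = 7 · 6061
6061 = 11 · 551
551 = 19 · 29
381843 = 3^2 · 7 · 11 · 19 · 29, which has 5 distinct prime factors.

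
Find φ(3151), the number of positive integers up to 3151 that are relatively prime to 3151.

2992

Factor: 3151 = 23 · 137.
φ(3151) = (23−1) · (137−1) = 22 · 136 = 2992.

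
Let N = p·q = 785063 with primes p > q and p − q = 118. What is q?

Since p = q + 118, we have 785063 = q(q + 118), so q² + 118q − 785063 = 0.
Discriminant: 118² + 4·785063 = 13924 + 3140252 = 3154176; √3154176 = 1776.
q = (−118 + 1776)/2 = 829, and p = q + 118 = 947.
Check: 829 · 947 = 785063.

829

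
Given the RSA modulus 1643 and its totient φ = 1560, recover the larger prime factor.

φ(n) = (p−1)(q−1) = n − (p+q) + 1, so p + q = 1643 − 1560 + 1 = 84.
p and q are the roots of t² − 84t + 1643 = 0.
Discriminant: 84² − 4·1643 = 7056 − 6572 = 484; √484 = 22.
q = (84 − 22)/2 = 31, p = (84 + 22)/2 = 53.
Check: 31 · 53 = 1643.

53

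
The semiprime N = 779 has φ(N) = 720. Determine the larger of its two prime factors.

φ(n) = (p−1)(q−1) = n − (p+q) + 1, so p + q = 779 − 720 + 1 = 60.
p and q are the roots of t² − 60t + 779 = 0.
Discriminant: 60² − 4·779 = 3600 − 3116 = 484; √484 = 22.
q = (60 − 22)/2 = 19, p = (60 + 22)/2 = 41.
Check: 19 · 41 = 779.

41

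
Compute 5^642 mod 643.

5^1 ≡ 5 (mod 643)
5^2 ≡ 5^2 = 25 ≡ 25 (mod 643)
5^4 ≡ 25^2 = 625 ≡ 625 (mod 643)
5^8 ≡ 625^2 = 390625 ≡ 324 (mod 643)
5^16 ≡ 324^2 = 104976 ≡ 167 (mod 643)
5^32 ≡ 167^2 = 27889 ≡ 240 (mod 643)
5^64 ≡ 240^2 = 57600 ≡ 373 (mod 643)
5^128 ≡ 373^2 = 139129 ≡ 241 (mod 643)
5^256 ≡ 241^2 = 58081 ≡ 211 (mod 643)
5^512 ≡ 211^2 = 44521 ≡ 154 (mod 643)
642 = 512 + 128 + 2 in binary powers of 2.
So 5^642 ≡ 154 · 241 · 25 ≡ 1 (mod 643).
Since the result is 1, base 5 gives no evidence that 643 is composite.

1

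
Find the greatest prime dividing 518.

518 = 2 · 259
259 = 7 · 37
37 is prime.
So 518 = 2 · 7 · 37; the largest prime factor is 37.

37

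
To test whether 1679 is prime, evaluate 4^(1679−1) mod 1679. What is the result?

4^1 ≡ 4 (mod 1679)
4^2 ≡ 4^2 = 16 ≡ 16 (mod 1679)
4^4 ≡ 16^2 = 256 ≡ 256 (mod 1679)
4^8 ≡ 256^2 = 65536 ≡ 55 (mod 1679)
4^16 ≡ 55^2 = 3025 ≡ 1346 (mod 1679)
4^32 ≡ 1346^2 = 1811716 ≡ 75 (mod 1679)
4^64 ≡ 75^2 = 5625 ≡ 588 (mod 1679)
4^128 ≡ 588^2 = 345744 ≡ 1549 (mod 1679)
4^256 ≡ 1549^2 = 2399401 ≡ 110 (mod 1679)
4^512 ≡ 110^2 = 12100 ≡ 347 (mod 1679)
4^1024 ≡ 347^2 = 120409 ≡ 1200 (mod 1679)
1678 = 1024 + 512 + 128 + 8 + 4 + 2 in binary powers of 2.
So 4^1678 ≡ 1200 · 347 · 1549 · 55 · 256 · 16 ≡ 1497 (mod 1679).
Since 1497 ≠ 1, base 4 is a Fermat witness: 1679 is composite.

1497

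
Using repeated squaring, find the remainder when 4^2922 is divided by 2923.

4^1 ≡ 4 (mod 2923)
4^2 ≡ 4^2 = 16 ≡ 16 (mod 2923)
4^4 ≡ 16^2 = 256 ≡ 256 (mod 2923)
4^8 ≡ 256^2 = 65536 ≡ 1230 (mod 2923)
4^16 ≡ 1230^2 = 1512900 ≡ 1709 (mod 2923)
4^32 ≡ 1709^2 = 2920681 ≡ 604 (mod 2923)
4^64 ≡ 604^2 = 364816 ≡ 2364 (mod 2923)
4^128 ≡ 2364^2 = 5588496 ≡ 2643 (mod 2923)
4^256 ≡ 2643^2 = 6985449 ≡ 2402 (mod 2923)
4^512 ≡ 2402^2 = 5769604 ≡ 2525 (mod 2923)
4^1024 ≡ 2525^2 = 6375625 ≡ 562 (mod 2923)
4^2048 ≡ 562^2 = 315844 ≡ 160 (mod 2923)
2922 = 2048 + 512 + 256 + 64 + 32 + 8 + 2 in binary powers of 2.
So 4^2922 ≡ 160 · 2525 · 2402 · 2364 · 604 · 1230 · 16 ≡ 100 (mod 2923).
Since 100 ≠ 1, base 4 is a Fermat witness: 2923 is composite.

100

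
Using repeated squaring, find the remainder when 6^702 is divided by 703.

6^1 ≡ 6 (mod 703)
6^2 ≡ 6^2 = 36 ≡ 36 (mod 703)
6^4 ≡ 36^2 = 1296 ≡ 593 (mod 703)
6^8 ≡ 593^2 = 351649 ≡ 149 (mod 703)
6^16 ≡ 149^2 = 22201 ≡ 408 (mod 703)
6^32 ≡ 408^2 = 166464 ≡ 556 (mod 703)
6^64 ≡ 556^2 = 309136 ≡ 519 (mod 703)
6^128 ≡ 519^2 = 269361 ≡ 112 (mod 703)
6^256 ≡ 112^2 = 12544 ≡ 593 (mod 703)
6^512 ≡ 593^2 = 351649 ≡ 149 (mod 703)
702 = 512 + 128 + 32 + 16 + 8 + 4 + 2 in binary powers of 2.
So 6^702 ≡ 149 · 112 · 556 · 408 · 149 · 593 · 36 ≡ 628 (mod 703).
Since 628 ≠ 1, base 6 is a Fermat witness: 703 is composite.

628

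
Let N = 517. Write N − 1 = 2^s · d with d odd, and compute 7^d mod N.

517 − 1 = 516 = 2^2 · 129, so d = 129.
7^1 ≡ 7 (mod 517)
7^2 ≡ 7^2 = 49 ≡ 49 (mod 517)
7^4 ≡ 49^2 = 2401 ≡ 333 (mod 517)
7^8 ≡ 333^2 = 110889 ≡ 251 (mod 517)
7^16 ≡ 251^2 = 63001 ≡ 444 (mod 517)
7^32 ≡ 444^2 = 197136 ≡ 159 (mod 517)
7^64 ≡ 159^2 = 25281 ≡ 465 (mod 517)
7^128 ≡ 465^2 = 216225 ≡ 119 (mod 517)
129 = 128 + 1 in binary powers of 2.
So 7^129 ≡ 119 · 7 ≡ 316 (mod 517).
Squaring chain: 316 → 75; never reaches −1, so base 7 is a Miller–Rabin witness that 517 is composite.

316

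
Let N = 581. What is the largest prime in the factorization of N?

83

581 = 7 · 83
83 is prime.
So 581 = 7 · 83; the largest prime factor is 83.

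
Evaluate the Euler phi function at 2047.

Factor: 2047 = 23 · 89.
φ(2047) = (23−1) · (89−1) = 22 · 88 = 1936.

1936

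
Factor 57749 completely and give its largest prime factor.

79

57749 = 17 · 3397
3397 = 43 · 79
79 is prime.
So 57749 = 17 · 43 · 79; the largest prime factor is 79.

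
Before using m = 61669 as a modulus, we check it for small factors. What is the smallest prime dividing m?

83

61669 is odd.
Digit sum 28, not divisible by 3.
Ends in 9: not divisible by 5.
7: 61669 = 7·8809 + 6
11: 61669 = 11·5606 + 3
13: 61669 = 13·4743 + 10
17: 61669 = 17·3627 + 10
19: 61669 = 19·3245 + 14
23: 61669 = 23·2681 + 6
29: 61669 = 29·2126 + 15
31: 61669 = 31·1989 + 10
37: 61669 = 37·1666 + 27
41: 61669 = 41·1504 + 5
43: 61669 = 43·1434 + 7
47: 61669 = 47·1312 + 5
53: 61669 = 53·1163 + 30
59: 61669 = 59·1045 + 14
61: 61669 = 61·1010 + 59
67: 61669 = 67·920 + 29
71: 61669 = 71·868 + 41
73: 61669 = 73·844 + 57
79: 61669 = 79·780 + 49
83: 61669 = 83·743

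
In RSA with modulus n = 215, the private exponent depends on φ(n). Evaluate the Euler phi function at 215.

168

Factor: 215 = 5 · 43.
φ(215) = (5−1) · (43−1) = 4 · 42 = 168.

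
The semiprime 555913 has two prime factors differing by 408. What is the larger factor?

Since p = q + 408, we have 555913 = q(q + 408), so q² + 408q − 555913 = 0.
Discriminant: 408² + 4·555913 = 166464 + 2223652 = 2390116; √2390116 = 1546.
q = (−408 + 1546)/2 = 569, and p = q + 408 = 977.
Check: 569 · 977 = 555913.

977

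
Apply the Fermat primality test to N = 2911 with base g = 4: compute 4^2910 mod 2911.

1805

4^1 ≡ 4 (mod 2911)
4^2 ≡ 4^2 = 16 ≡ 16 (mod 2911)
4^4 ≡ 16^2 = 256 ≡ 256 (mod 2911)
4^8 ≡ 256^2 = 65536 ≡ 1494 (mod 2911)
4^16 ≡ 1494^2 = 2232036 ≡ 2210 (mod 2911)
4^32 ≡ 2210^2 = 4884100 ≡ 2353 (mod 2911)
4^64 ≡ 2353^2 = 5536609 ≡ 2798 (mod 2911)
4^128 ≡ 2798^2 = 7828804 ≡ 1125 (mod 2911)
4^256 ≡ 1125^2 = 1265625 ≡ 2251 (mod 2911)
4^512 ≡ 2251^2 = 5067001 ≡ 1861 (mod 2911)
4^1024 ≡ 1861^2 = 3463321 ≡ 2142 (mod 2911)
4^2048 ≡ 2142^2 = 4588164 ≡ 428 (mod 2911)
2910 = 2048 + 512 + 256 + 64 + 16 + 8 + 4 + 2 in binary powers of 2.
So 4^2910 ≡ 428 · 1861 · 2251 · 2798 · 2210 · 1494 · 256 · 16 ≡ 1805 (mod 2911).
Since 1805 ≠ 1, base 4 is a Fermat witness: 2911 is composite.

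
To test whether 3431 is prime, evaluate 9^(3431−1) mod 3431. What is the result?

2327

9^1 ≡ 9 (mod 3431)
9^2 ≡ 9^2 = 81 ≡ 81 (mod 3431)
9^4 ≡ 81^2 = 6561 ≡ 3130 (mod 3431)
9^8 ≡ 3130^2 = 9796900 ≡ 1395 (mod 3431)
9^16 ≡ 1395^2 = 1946025 ≡ 648 (mod 3431)
9^32 ≡ 648^2 = 419904 ≡ 1322 (mod 3431)
9^64 ≡ 1322^2 = 1747684 ≡ 1305 (mod 3431)
9^128 ≡ 1305^2 = 1703025 ≡ 1249 (mod 3431)
9^256 ≡ 1249^2 = 1560001 ≡ 2327 (mod 3431)
9^512 ≡ 2327^2 = 5414929 ≡ 811 (mod 3431)
9^1024 ≡ 811^2 = 657721 ≡ 2400 (mod 3431)
9^2048 ≡ 2400^2 = 5760000 ≡ 2782 (mod 3431)
3430 = 2048 + 1024 + 256 + 64 + 32 + 4 + 2 in binary powers of 2.
So 9^3430 ≡ 2782 · 2400 · 2327 · 1305 · 1322 · 3130 · 81 ≡ 2327 (mod 3431).
Since 2327 ≠ 1, base 9 is a Fermat witness: 3431 is composite.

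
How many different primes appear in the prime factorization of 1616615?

1616615 = 5 · 323323
323323 = 7 · 46189
46189 = 11 · 4199
4199 = 13 · 323
323 = 17 · 19
1616615 = 5 · 7 · 11 · 13 · 17 · 19, which has 6 distinct prime factors.

6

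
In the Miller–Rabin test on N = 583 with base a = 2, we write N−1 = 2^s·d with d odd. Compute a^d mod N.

583 − 1 = 582 = 2^1 · 291, so d = 291.
2^1 ≡ 2 (mod 583)
2^2 ≡ 2^2 = 4 ≡ 4 (mod 583)
2^4 ≡ 4^2 = 16 ≡ 16 (mod 583)
2^8 ≡ 16^2 = 256 ≡ 256 (mod 583)
2^16 ≡ 256^2 = 65536 ≡ 240 (mod 583)
2^32 ≡ 240^2 = 57600 ≡ 466 (mod 583)
2^64 ≡ 466^2 = 217156 ≡ 280 (mod 583)
2^128 ≡ 280^2 = 78400 ≡ 278 (mod 583)
2^256 ≡ 278^2 = 77284 ≡ 328 (mod 583)
291 = 256 + 32 + 2 + 1 in binary powers of 2.
So 2^291 ≡ 328 · 466 · 4 · 2 ≡ 233 (mod 583).
Squaring chain: 233; never reaches −1, so base 2 is a Miller–Rabin witness that 583 is composite.

233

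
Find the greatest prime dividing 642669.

89

642669 = 3 · 214223
214223 = 29 · 7387
7387 = 83 · 89
89 is prime.
So 642669 = 3 · 29 · 83 · 89; the largest prime factor is 89.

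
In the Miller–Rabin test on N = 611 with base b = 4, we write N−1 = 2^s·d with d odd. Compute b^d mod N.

611 − 1 = 610 = 2^1 · 305, so d = 305.
4^1 ≡ 4 (mod 611)
4^2 ≡ 4^2 = 16 ≡ 16 (mod 611)
4^4 ≡ 16^2 = 256 ≡ 256 (mod 611)
4^8 ≡ 256^2 = 65536 ≡ 159 (mod 611)
4^16 ≡ 159^2 = 25281 ≡ 230 (mod 611)
4^32 ≡ 230^2 = 52900 ≡ 354 (mod 611)
4^64 ≡ 354^2 = 125316 ≡ 61 (mod 611)
4^128 ≡ 61^2 = 3721 ≡ 55 (mod 611)
4^256 ≡ 55^2 = 3025 ≡ 581 (mod 611)
305 = 256 + 32 + 16 + 1 in binary powers of 2.
So 4^305 ≡ 581 · 354 · 230 · 4 ≡ 101 (mod 611).
Squaring chain: 101; never reaches −1, so base 4 is a Miller–Rabin witness that 611 is composite.

101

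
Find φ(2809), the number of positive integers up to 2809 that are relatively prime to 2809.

Factor: 2809 = 53^2.
φ(2809) = 53^1·(53−1) = 2756.

2756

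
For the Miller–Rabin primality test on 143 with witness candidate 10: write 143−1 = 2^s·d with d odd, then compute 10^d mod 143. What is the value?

143 − 1 = 142 = 2^1 · 71, so d = 71.
10^1 ≡ 10 (mod 143)
10^2 ≡ 10^2 = 100 ≡ 100 (mod 143)
10^4 ≡ 100^2 = 10000 ≡ 133 (mod 143)
10^8 ≡ 133^2 = 17689 ≡ 100 (mod 143)
10^16 ≡ 100^2 = 10000 ≡ 133 (mod 143)
10^32 ≡ 133^2 = 17689 ≡ 100 (mod 143)
10^64 ≡ 100^2 = 10000 ≡ 133 (mod 143)
71 = 64 + 4 + 2 + 1 in binary powers of 2.
So 10^71 ≡ 133 · 133 · 100 · 10 ≡ 43 (mod 143).
Squaring chain: 43; never reaches −1, so base 10 is a Miller–Rabin witness that 143 is composite.

43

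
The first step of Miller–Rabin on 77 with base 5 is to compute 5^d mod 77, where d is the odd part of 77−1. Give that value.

77 − 1 = 76 = 2^2 · 19, so d = 19.
5^1 ≡ 5 (mod 77)
5^2 ≡ 5^2 = 25 ≡ 25 (mod 77)
5^4 ≡ 25^2 = 625 ≡ 9 (mod 77)
5^8 ≡ 9^2 = 81 ≡ 4 (mod 77)
5^16 ≡ 4^2 = 16 ≡ 16 (mod 77)
19 = 16 + 2 + 1 in binary powers of 2.
So 5^19 ≡ 16 · 25 · 5 ≡ 75 (mod 77).
Squaring chain: 75 → 4; never reaches −1, so base 5 is a Miller–Rabin witness that 77 is composite.

75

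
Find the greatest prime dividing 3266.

71

3266 = 2 · 1633
1633 = 23 · 71
71 is prime.
So 3266 = 2 · 23 · 71; the largest prime factor is 71.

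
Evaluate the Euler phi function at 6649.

6480

Factor: 6649 = 61 · 109.
φ(6649) = (61−1) · (109−1) = 60 · 108 = 6480.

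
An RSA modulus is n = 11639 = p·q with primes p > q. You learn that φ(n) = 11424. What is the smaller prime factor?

103

φ(n) = (p−1)(q−1) = n − (p+q) + 1, so p + q = 11639 − 11424 + 1 = 216.
p and q are the roots of t² − 216t + 11639 = 0.
Discriminant: 216² − 4·11639 = 46656 − 46556 = 100; √100 = 10.
q = (216 − 10)/2 = 103, p = (216 + 10)/2 = 113.
Check: 103 · 113 = 11639.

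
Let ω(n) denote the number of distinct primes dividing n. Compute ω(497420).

6

497420 = 2^2 · 124355
124355 = 5 · 24871
24871 = 7 · 3553
3553 = 11 · 323
323 = 17 · 19
497420 = 2^2 · 5 · 7 · 11 · 17 · 19, which has 6 distinct prime factors.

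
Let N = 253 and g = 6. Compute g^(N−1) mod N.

6^1 ≡ 6 (mod 253)
6^2 ≡ 6^2 = 36 ≡ 36 (mod 253)
6^4 ≡ 36^2 = 1296 ≡ 31 (mod 253)
6^8 ≡ 31^2 = 961 ≡ 202 (mod 253)
6^16 ≡ 202^2 = 40804 ≡ 71 (mod 253)
6^32 ≡ 71^2 = 5041 ≡ 234 (mod 253)
6^64 ≡ 234^2 = 54756 ≡ 108 (mod 253)
6^128 ≡ 108^2 = 11664 ≡ 26 (mod 253)
252 = 128 + 64 + 32 + 16 + 8 + 4 in binary powers of 2.
So 6^252 ≡ 26 · 108 · 234 · 71 · 202 · 31 ≡ 234 (mod 253).
Since 234 ≠ 1, base 6 is a Fermat witness: 253 is composite.

234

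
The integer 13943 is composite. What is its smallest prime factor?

73

13943 is odd.
Digit sum 20, not divisible by 3.
Ends in 3: not divisible by 5.
7: 13943 = 7·1991 + 6
11: 13943 = 11·1267 + 6
13: 13943 = 13·1072 + 7
17: 13943 = 17·820 + 3
19: 13943 = 19·733 + 16
23: 13943 = 23·606 + 5
29: 13943 = 29·480 + 23
31: 13943 = 31·449 + 24
37: 13943 = 37·376 + 31
41: 13943 = 41·340 + 3
43: 13943 = 43·324 + 11
47: 13943 = 47·296 + 31
53: 13943 = 53·263 + 4
59: 13943 = 59·236 + 19
61: 13943 = 61·228 + 35
67: 13943 = 67·208 + 7
71: 13943 = 71·196 + 27
73: 13943 = 73·191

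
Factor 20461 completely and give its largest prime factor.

79

20461 = 7 · 2923
2923 = 37 · 79
79 is prime.
So 20461 = 7 · 37 · 79; the largest prime factor is 79.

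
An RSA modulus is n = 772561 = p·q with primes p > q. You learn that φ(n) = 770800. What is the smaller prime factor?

821

φ(n) = (p−1)(q−1) = n − (p+q) + 1, so p + q = 772561 − 770800 + 1 = 1762.
p and q are the roots of t² − 1762t + 772561 = 0.
Discriminant: 1762² − 4·772561 = 3104644 − 3090244 = 14400; √14400 = 120.
q = (1762 − 120)/2 = 821, p = (1762 + 120)/2 = 941.
Check: 821 · 941 = 772561.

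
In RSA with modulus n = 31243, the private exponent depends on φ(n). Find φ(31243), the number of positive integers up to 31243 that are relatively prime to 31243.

Factor: 31243 = 157 · 199.
φ(31243) = (157−1) · (199−1) = 156 · 198 = 30888.

30888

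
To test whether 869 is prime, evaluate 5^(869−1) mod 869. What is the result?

5^1 ≡ 5 (mod 869)
5^2 ≡ 5^2 = 25 ≡ 25 (mod 869)
5^4 ≡ 25^2 = 625 ≡ 625 (mod 869)
5^8 ≡ 625^2 = 390625 ≡ 444 (mod 869)
5^16 ≡ 444^2 = 197136 ≡ 742 (mod 869)
5^32 ≡ 742^2 = 550564 ≡ 487 (mod 869)
5^64 ≡ 487^2 = 237169 ≡ 801 (mod 869)
5^128 ≡ 801^2 = 641601 ≡ 279 (mod 869)
5^256 ≡ 279^2 = 77841 ≡ 500 (mod 869)
5^512 ≡ 500^2 = 250000 ≡ 597 (mod 869)
868 = 512 + 256 + 64 + 32 + 4 in binary powers of 2.
So 5^868 ≡ 597 · 500 · 801 · 487 · 625 ≡ 356 (mod 869).
Since 356 ≠ 1, base 5 is a Fermat witness: 869 is composite.

356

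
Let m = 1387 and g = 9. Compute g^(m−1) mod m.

9^1 ≡ 9 (mod 1387)
9^2 ≡ 9^2 = 81 ≡ 81 (mod 1387)
9^4 ≡ 81^2 = 6561 ≡ 1013 (mod 1387)
9^8 ≡ 1013^2 = 1026169 ≡ 1176 (mod 1387)
9^16 ≡ 1176^2 = 1382976 ≡ 137 (mod 1387)
9^32 ≡ 137^2 = 18769 ≡ 738 (mod 1387)
9^64 ≡ 738^2 = 544644 ≡ 940 (mod 1387)
9^128 ≡ 940^2 = 883600 ≡ 81 (mod 1387)
9^256 ≡ 81^2 = 6561 ≡ 1013 (mod 1387)
9^512 ≡ 1013^2 = 1026169 ≡ 1176 (mod 1387)
9^1024 ≡ 1176^2 = 1382976 ≡ 137 (mod 1387)
1386 = 1024 + 256 + 64 + 32 + 8 + 2 in binary powers of 2.
So 9^1386 ≡ 137 · 1013 · 940 · 738 · 1176 · 81 ≡ 1 (mod 1387).
Since the result is 1, base 9 gives no evidence that 1387 is composite.

1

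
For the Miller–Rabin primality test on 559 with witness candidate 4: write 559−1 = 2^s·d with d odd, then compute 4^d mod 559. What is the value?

441

559 − 1 = 558 = 2^1 · 279, so d = 279.
4^1 ≡ 4 (mod 559)
4^2 ≡ 4^2 = 16 ≡ 16 (mod 559)
4^4 ≡ 16^2 = 256 ≡ 256 (mod 559)
4^8 ≡ 256^2 = 65536 ≡ 133 (mod 559)
4^16 ≡ 133^2 = 17689 ≡ 360 (mod 559)
4^32 ≡ 360^2 = 129600 ≡ 471 (mod 559)
4^64 ≡ 471^2 = 221841 ≡ 477 (mod 559)
4^128 ≡ 477^2 = 227529 ≡ 16 (mod 559)
4^256 ≡ 16^2 = 256 ≡ 256 (mod 559)
279 = 256 + 16 + 4 + 2 + 1 in binary powers of 2.
So 4^279 ≡ 256 · 360 · 256 · 16 · 4 ≡ 441 (mod 559).
Squaring chain: 441; never reaches −1, so base 4 is a Miller–Rabin witness that 559 is composite.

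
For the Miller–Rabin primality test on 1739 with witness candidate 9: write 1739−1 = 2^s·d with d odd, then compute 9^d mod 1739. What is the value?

1739 − 1 = 1738 = 2^1 · 869, so d = 869.
9^1 ≡ 9 (mod 1739)
9^2 ≡ 9^2 = 81 ≡ 81 (mod 1739)
9^4 ≡ 81^2 = 6561 ≡ 1344 (mod 1739)
9^8 ≡ 1344^2 = 1806336 ≡ 1254 (mod 1739)
9^16 ≡ 1254^2 = 1572516 ≡ 460 (mod 1739)
9^32 ≡ 460^2 = 211600 ≡ 1181 (mod 1739)
9^64 ≡ 1181^2 = 1394761 ≡ 83 (mod 1739)
9^128 ≡ 83^2 = 6889 ≡ 1672 (mod 1739)
9^256 ≡ 1672^2 = 2795584 ≡ 1011 (mod 1739)
9^512 ≡ 1011^2 = 1022121 ≡ 1328 (mod 1739)
869 = 512 + 256 + 64 + 32 + 4 + 1 in binary powers of 2.
So 9^869 ≡ 1328 · 1011 · 83 · 1181 · 1344 · 9 ≡ 1070 (mod 1739).
Squaring chain: 1070; never reaches −1, so base 9 is a Miller–Rabin witness that 1739 is composite.

1070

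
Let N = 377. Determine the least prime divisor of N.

377 is odd.
Digit sum 17, not divisible by 3.
Ends in 7: not divisible by 5.
7: 377 = 7·53 + 6
11: 377 = 11·34 + 3
13: 377 = 13·29

13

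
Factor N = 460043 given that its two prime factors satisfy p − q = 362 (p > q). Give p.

Since p = q + 362, we have 460043 = q(q + 362), so q² + 362q − 460043 = 0.
Discriminant: 362² + 4·460043 = 131044 + 1840172 = 1971216; √1971216 = 1404.
q = (−362 + 1404)/2 = 521, and p = q + 362 = 883.
Check: 521 · 883 = 460043.

883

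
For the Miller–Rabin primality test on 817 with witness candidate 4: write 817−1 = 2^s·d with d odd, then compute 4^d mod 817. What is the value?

817 − 1 = 816 = 2^4 · 51, so d = 51.
4^1 ≡ 4 (mod 817)
4^2 ≡ 4^2 = 16 ≡ 16 (mod 817)
4^4 ≡ 16^2 = 256 ≡ 256 (mod 817)
4^8 ≡ 256^2 = 65536 ≡ 176 (mod 817)
4^16 ≡ 176^2 = 30976 ≡ 747 (mod 817)
4^32 ≡ 747^2 = 558009 ≡ 815 (mod 817)
51 = 32 + 16 + 2 + 1 in binary powers of 2.
So 4^51 ≡ 815 · 747 · 16 · 4 ≡ 790 (mod 817).
Squaring chain: 790 → 729 → 391 → 102; never reaches −1, so base 4 is a Miller–Rabin witness that 817 is composite.

790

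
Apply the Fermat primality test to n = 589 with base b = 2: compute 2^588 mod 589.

2^1 ≡ 2 (mod 589)
2^2 ≡ 2^2 = 4 ≡ 4 (mod 589)
2^4 ≡ 4^2 = 16 ≡ 16 (mod 589)
2^8 ≡ 16^2 = 256 ≡ 256 (mod 589)
2^16 ≡ 256^2 = 65536 ≡ 157 (mod 589)
2^32 ≡ 157^2 = 24649 ≡ 500 (mod 589)
2^64 ≡ 500^2 = 250000 ≡ 264 (mod 589)
2^128 ≡ 264^2 = 69696 ≡ 194 (mod 589)
2^256 ≡ 194^2 = 37636 ≡ 529 (mod 589)
2^512 ≡ 529^2 = 279841 ≡ 66 (mod 589)
588 = 512 + 64 + 8 + 4 in binary powers of 2.
So 2^588 ≡ 66 · 264 · 256 · 16 ≡ 163 (mod 589).
Since 163 ≠ 1, base 2 is a Fermat witness: 589 is composite.

163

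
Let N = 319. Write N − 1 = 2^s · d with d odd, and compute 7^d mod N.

319 − 1 = 318 = 2^1 · 159, so d = 159.
7^1 ≡ 7 (mod 319)
7^2 ≡ 7^2 = 49 ≡ 49 (mod 319)
7^4 ≡ 49^2 = 2401 ≡ 168 (mod 319)
7^8 ≡ 168^2 = 28224 ≡ 152 (mod 319)
7^16 ≡ 152^2 = 23104 ≡ 136 (mod 319)
7^32 ≡ 136^2 = 18496 ≡ 313 (mod 319)
7^64 ≡ 313^2 = 97969 ≡ 36 (mod 319)
7^128 ≡ 36^2 = 1296 ≡ 20 (mod 319)
159 = 128 + 16 + 8 + 4 + 2 + 1 in binary powers of 2.
So 7^159 ≡ 20 · 136 · 152 · 168 · 49 · 7 ≡ 74 (mod 319).
Squaring chain: 74; never reaches −1, so base 7 is a Miller–Rabin witness that 319 is composite.

74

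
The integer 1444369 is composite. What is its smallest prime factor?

1444369 is odd.
Digit sum 31, not divisible by 3.
Ends in 9: not divisible by 5.
7: 1444369 = 7·206338 + 3
11: 1444369 = 11·131306 + 3
13: 1444369 = 13·111105 + 4
17: 1444369 = 17·84962 + 15
19: 1444369 = 19·76019 + 8
23: 1444369 = 23·62798 + 15
29: 1444369 = 29·49805 + 24
31: 1444369 = 31·46592 + 17
37: 1444369 = 37·39037

37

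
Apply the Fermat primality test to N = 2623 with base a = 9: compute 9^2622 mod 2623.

752

9^1 ≡ 9 (mod 2623)
9^2 ≡ 9^2 = 81 ≡ 81 (mod 2623)
9^4 ≡ 81^2 = 6561 ≡ 1315 (mod 2623)
9^8 ≡ 1315^2 = 1729225 ≡ 668 (mod 2623)
9^16 ≡ 668^2 = 446224 ≡ 314 (mod 2623)
9^32 ≡ 314^2 = 98596 ≡ 1545 (mod 2623)
9^64 ≡ 1545^2 = 2387025 ≡ 95 (mod 2623)
9^128 ≡ 95^2 = 9025 ≡ 1156 (mod 2623)
9^256 ≡ 1156^2 = 1336336 ≡ 1229 (mod 2623)
9^512 ≡ 1229^2 = 1510441 ≡ 2216 (mod 2623)
9^1024 ≡ 2216^2 = 4910656 ≡ 400 (mod 2623)
9^2048 ≡ 400^2 = 160000 ≡ 2620 (mod 2623)
2622 = 2048 + 512 + 32 + 16 + 8 + 4 + 2 in binary powers of 2.
So 9^2622 ≡ 2620 · 2216 · 1545 · 314 · 668 · 1315 · 81 ≡ 752 (mod 2623).
Since 752 ≠ 1, base 9 is a Fermat witness: 2623 is composite.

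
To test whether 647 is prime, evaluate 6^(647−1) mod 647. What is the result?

6^1 ≡ 6 (mod 647)
6^2 ≡ 6^2 = 36 ≡ 36 (mod 647)
6^4 ≡ 36^2 = 1296 ≡ 2 (mod 647)
6^8 ≡ 2^2 = 4 ≡ 4 (mod 647)
6^16 ≡ 4^2 = 16 ≡ 16 (mod 647)
6^32 ≡ 16^2 = 256 ≡ 256 (mod 647)
6^64 ≡ 256^2 = 65536 ≡ 189 (mod 647)
6^128 ≡ 189^2 = 35721 ≡ 136 (mod 647)
6^256 ≡ 136^2 = 18496 ≡ 380 (mod 647)
6^512 ≡ 380^2 = 144400 ≡ 119 (mod 647)
646 = 512 + 128 + 4 + 2 in binary powers of 2.
So 6^646 ≡ 119 · 136 · 2 · 36 ≡ 1 (mod 647).
Since the result is 1, base 6 gives no evidence that 647 is composite.

1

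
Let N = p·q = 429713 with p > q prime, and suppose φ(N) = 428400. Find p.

701

φ(n) = (p−1)(q−1) = n − (p+q) + 1, so p + q = 429713 − 428400 + 1 = 1314.
p and q are the roots of t² − 1314t + 429713 = 0.
Discriminant: 1314² − 4·429713 = 1726596 − 1718852 = 7744; √7744 = 88.
q = (1314 − 88)/2 = 613, p = (1314 + 88)/2 = 701.
Check: 613 · 701 = 429713.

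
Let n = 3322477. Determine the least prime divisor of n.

3322477 is odd.
Digit sum 28, not divisible by 3.
Ends in 7: not divisible by 5.
7: 3322477 = 7·474639 + 4
11: 3322477 = 11·302043 + 4
13: 3322477 = 13·255575 + 2
17: 3322477 = 17·195439 + 14
19: 3322477 = 19·174867 + 4
23: 3322477 = 23·144455 + 12
29: 3322477 = 29·114568 + 5
31: 3322477 = 31·107176 + 21
37: 3322477 = 37·89796 + 25
41: 3322477 = 41·81036 + 1
43: 3322477 = 43·77266 + 39
47: 3322477 = 47·70691

47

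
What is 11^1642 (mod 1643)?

11^1 ≡ 11 (mod 1643)
11^2 ≡ 11^2 = 121 ≡ 121 (mod 1643)
11^4 ≡ 121^2 = 14641 ≡ 1497 (mod 1643)
11^8 ≡ 1497^2 = 2241009 ≡ 1600 (mod 1643)
11^16 ≡ 1600^2 = 2560000 ≡ 206 (mod 1643)
11^32 ≡ 206^2 = 42436 ≡ 1361 (mod 1643)
11^64 ≡ 1361^2 = 1852321 ≡ 660 (mod 1643)
11^128 ≡ 660^2 = 435600 ≡ 205 (mod 1643)
11^256 ≡ 205^2 = 42025 ≡ 950 (mod 1643)
11^512 ≡ 950^2 = 902500 ≡ 493 (mod 1643)
11^1024 ≡ 493^2 = 243049 ≡ 1528 (mod 1643)
1642 = 1024 + 512 + 64 + 32 + 8 + 2 in binary powers of 2.
So 11^1642 ≡ 1528 · 493 · 660 · 1361 · 1600 · 121 ≡ 1444 (mod 1643).
Since 1444 ≠ 1, base 11 is a Fermat witness: 1643 is composite.

1444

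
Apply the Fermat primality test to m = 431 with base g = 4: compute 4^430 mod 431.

1

4^1 ≡ 4 (mod 431)
4^2 ≡ 4^2 = 16 ≡ 16 (mod 431)
4^4 ≡ 16^2 = 256 ≡ 256 (mod 431)
4^8 ≡ 256^2 = 65536 ≡ 24 (mod 431)
4^16 ≡ 24^2 = 576 ≡ 145 (mod 431)
4^32 ≡ 145^2 = 21025 ≡ 337 (mod 431)
4^64 ≡ 337^2 = 113569 ≡ 216 (mod 431)
4^128 ≡ 216^2 = 46656 ≡ 108 (mod 431)
4^256 ≡ 108^2 = 11664 ≡ 27 (mod 431)
430 = 256 + 128 + 32 + 8 + 4 + 2 in binary powers of 2.
So 4^430 ≡ 27 · 108 · 337 · 24 · 256 · 16 ≡ 1 (mod 431).
Since the result is 1, base 4 gives no evidence that 431 is composite.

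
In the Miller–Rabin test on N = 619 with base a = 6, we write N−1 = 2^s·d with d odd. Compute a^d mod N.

1

619 − 1 = 618 = 2^1 · 309, so d = 309.
6^1 ≡ 6 (mod 619)
6^2 ≡ 6^2 = 36 ≡ 36 (mod 619)
6^4 ≡ 36^2 = 1296 ≡ 58 (mod 619)
6^8 ≡ 58^2 = 3364 ≡ 269 (mod 619)
6^16 ≡ 269^2 = 72361 ≡ 557 (mod 619)
6^32 ≡ 557^2 = 310249 ≡ 130 (mod 619)
6^64 ≡ 130^2 = 16900 ≡ 187 (mod 619)
6^128 ≡ 187^2 = 34969 ≡ 305 (mod 619)
6^256 ≡ 305^2 = 93025 ≡ 175 (mod 619)
309 = 256 + 32 + 16 + 4 + 1 in binary powers of 2.
So 6^309 ≡ 175 · 130 · 557 · 58 · 6 ≡ 1 (mod 619).
Since 6^d ≡ 1 (mod 619), base 6 does not prove 619 composite.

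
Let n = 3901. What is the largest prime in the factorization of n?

3901 = 47 · 83
83 is prime.
So 3901 = 47 · 83; the largest prime factor is 83.

83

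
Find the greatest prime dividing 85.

85 = 5 · 17
17 is prime.
So 85 = 5 · 17; the largest prime factor is 17.

17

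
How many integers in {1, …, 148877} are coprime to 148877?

Factor: 148877 = 53^3.
φ(148877) = 53^2·(53−1) = 146068.

146068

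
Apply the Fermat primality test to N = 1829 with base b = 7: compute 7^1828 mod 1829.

7^1 ≡ 7 (mod 1829)
7^2 ≡ 7^2 = 49 ≡ 49 (mod 1829)
7^4 ≡ 49^2 = 2401 ≡ 572 (mod 1829)
7^8 ≡ 572^2 = 327184 ≡ 1622 (mod 1829)
7^16 ≡ 1622^2 = 2630884 ≡ 782 (mod 1829)
7^32 ≡ 782^2 = 611524 ≡ 638 (mod 1829)
7^64 ≡ 638^2 = 407044 ≡ 1006 (mod 1829)
7^128 ≡ 1006^2 = 1012036 ≡ 599 (mod 1829)
7^256 ≡ 599^2 = 358801 ≡ 317 (mod 1829)
7^512 ≡ 317^2 = 100489 ≡ 1723 (mod 1829)
7^1024 ≡ 1723^2 = 2968729 ≡ 262 (mod 1829)
1828 = 1024 + 512 + 256 + 32 + 4 in binary powers of 2.
So 7^1828 ≡ 262 · 1723 · 317 · 638 · 572 ≡ 1600 (mod 1829).
Since 1600 ≠ 1, base 7 is a Fermat witness: 1829 is composite.

1600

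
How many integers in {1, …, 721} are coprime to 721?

Factor: 721 = 7 · 103.
φ(721) = (7−1) · (103−1) = 6 · 102 = 612.

612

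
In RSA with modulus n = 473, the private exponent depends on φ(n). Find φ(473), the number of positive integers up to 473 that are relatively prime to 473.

Factor: 473 = 11 · 43.
φ(473) = (11−1) · (43−1) = 10 · 42 = 420.

420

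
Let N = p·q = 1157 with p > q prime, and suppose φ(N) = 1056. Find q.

13

φ(n) = (p−1)(q−1) = n − (p+q) + 1, so p + q = 1157 − 1056 + 1 = 102.
p and q are the roots of t² − 102t + 1157 = 0.
Discriminant: 102² − 4·1157 = 10404 − 4628 = 5776; √5776 = 76.
q = (102 − 76)/2 = 13, p = (102 + 76)/2 = 89.
Check: 13 · 89 = 1157.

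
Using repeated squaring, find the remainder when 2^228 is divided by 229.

2^1 ≡ 2 (mod 229)
2^2 ≡ 2^2 = 4 ≡ 4 (mod 229)
2^4 ≡ 4^2 = 16 ≡ 16 (mod 229)
2^8 ≡ 16^2 = 256 ≡ 27 (mod 229)
2^16 ≡ 27^2 = 729 ≡ 42 (mod 229)
2^32 ≡ 42^2 = 1764 ≡ 161 (mod 229)
2^64 ≡ 161^2 = 25921 ≡ 44 (mod 229)
2^128 ≡ 44^2 = 1936 ≡ 104 (mod 229)
228 = 128 + 64 + 32 + 4 in binary powers of 2.
So 2^228 ≡ 104 · 44 · 161 · 16 ≡ 1 (mod 229).
Since the result is 1, base 2 gives no evidence that 229 is composite.

1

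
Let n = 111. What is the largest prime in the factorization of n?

111 = 3 · 37
37 is prime.
So 111 = 3 · 37; the largest prime factor is 37.

37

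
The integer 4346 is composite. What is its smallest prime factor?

4346 is even: 2 divides it.

2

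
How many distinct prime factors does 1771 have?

1771 = 7 · 253
253 = 11 · 23
1771 = 7 · 11 · 23, which has 3 distinct prime factors.

3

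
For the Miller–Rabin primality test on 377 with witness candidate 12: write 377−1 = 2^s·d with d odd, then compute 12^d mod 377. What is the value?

377 − 1 = 376 = 2^3 · 47, so d = 47.
12^1 ≡ 12 (mod 377)
12^2 ≡ 12^2 = 144 ≡ 144 (mod 377)
12^4 ≡ 144^2 = 20736 ≡ 1 (mod 377)
12^8 ≡ 1^2 = 1 ≡ 1 (mod 377)
12^16 ≡ 1^2 = 1 ≡ 1 (mod 377)
12^32 ≡ 1^2 = 1 ≡ 1 (mod 377)
47 = 32 + 8 + 4 + 2 + 1 in binary powers of 2.
So 12^47 ≡ 1 · 1 · 1 · 144 · 12 ≡ 220 (mod 377).
Squaring chain: 220 → 144 → 1; never reaches −1, so base 12 is a Miller–Rabin witness that 377 is composite.

220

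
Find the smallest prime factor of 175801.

31

175801 is odd.
Digit sum 22, not divisible by 3.
Ends in 1: not divisible by 5.
7: 175801 = 7·25114 + 3
11: 175801 = 11·15981 + 10
13: 175801 = 13·13523 + 2
17: 175801 = 17·10341 + 4
19: 175801 = 19·9252 + 13
23: 175801 = 23·7643 + 12
29: 175801 = 29·6062 + 3
31: 175801 = 31·5671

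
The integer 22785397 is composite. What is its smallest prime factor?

22785397 is odd.
Digit sum 43, not divisible by 3.
Ends in 7: not divisible by 5.
7: 22785397 = 7·3255056 + 5
11: 22785397 = 11·2071399 + 8
13: 22785397 = 13·1752722 + 11
17: 22785397 = 17·1340317 + 8
19: 22785397 = 19·1199231 + 8
23: 22785397 = 23·990669 + 10
29: 22785397 = 29·785703 + 10
31: 22785397 = 31·735012 + 25
37: 22785397 = 37·615821 + 20
41: 22785397 = 41·555741 + 16
43: 22785397 = 43·529892 + 41
47: 22785397 = 47·484795 + 32
53: 22785397 = 53·429913 + 8
59: 22785397 = 59·386193 + 10
61: 22785397 = 61·373531 + 6
67: 22785397 = 67·340080 + 37
71: 22785397 = 71·320921 + 6
73: 22785397 = 73·312128 + 53
79: 22785397 = 79·288422 + 59
83: 22785397 = 83·274522 + 71
89: 22785397 = 89·256015 + 62
97: 22785397 = 97·234901

97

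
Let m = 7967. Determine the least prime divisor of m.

7967 is odd.
Digit sum 29, not divisible by 3.
Ends in 7: not divisible by 5.
7: 7967 = 7·1138 + 1
11: 7967 = 11·724 + 3
13: 7967 = 13·612 + 11
17: 7967 = 17·468 + 11
19: 7967 = 19·419 + 6
23: 7967 = 23·346 + 9
29: 7967 = 29·274 + 21
31: 7967 = 31·257

31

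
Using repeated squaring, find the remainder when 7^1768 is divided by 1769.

1154

7^1 ≡ 7 (mod 1769)
7^2 ≡ 7^2 = 49 ≡ 49 (mod 1769)
7^4 ≡ 49^2 = 2401 ≡ 632 (mod 1769)
7^8 ≡ 632^2 = 399424 ≡ 1399 (mod 1769)
7^16 ≡ 1399^2 = 1957201 ≡ 687 (mod 1769)
7^32 ≡ 687^2 = 471969 ≡ 1415 (mod 1769)
7^64 ≡ 1415^2 = 2002225 ≡ 1486 (mod 1769)
7^128 ≡ 1486^2 = 2208196 ≡ 484 (mod 1769)
7^256 ≡ 484^2 = 234256 ≡ 748 (mod 1769)
7^512 ≡ 748^2 = 559504 ≡ 500 (mod 1769)
7^1024 ≡ 500^2 = 250000 ≡ 571 (mod 1769)
1768 = 1024 + 512 + 128 + 64 + 32 + 8 in binary powers of 2.
So 7^1768 ≡ 571 · 500 · 484 · 1486 · 1415 · 1399 ≡ 1154 (mod 1769).
Since 1154 ≠ 1, base 7 is a Fermat witness: 1769 is composite.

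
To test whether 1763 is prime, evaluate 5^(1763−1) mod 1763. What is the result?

1665

5^1 ≡ 5 (mod 1763)
5^2 ≡ 5^2 = 25 ≡ 25 (mod 1763)
5^4 ≡ 25^2 = 625 ≡ 625 (mod 1763)
5^8 ≡ 625^2 = 390625 ≡ 1002 (mod 1763)
5^16 ≡ 1002^2 = 1004004 ≡ 857 (mod 1763)
5^32 ≡ 857^2 = 734449 ≡ 1041 (mod 1763)
5^64 ≡ 1041^2 = 1083681 ≡ 1199 (mod 1763)
5^128 ≡ 1199^2 = 1437601 ≡ 756 (mod 1763)
5^256 ≡ 756^2 = 571536 ≡ 324 (mod 1763)
5^512 ≡ 324^2 = 104976 ≡ 959 (mod 1763)
5^1024 ≡ 959^2 = 919681 ≡ 1158 (mod 1763)
1762 = 1024 + 512 + 128 + 64 + 32 + 2 in binary powers of 2.
So 5^1762 ≡ 1158 · 959 · 756 · 1199 · 1041 · 25 ≡ 1665 (mod 1763).
Since 1665 ≠ 1, base 5 is a Fermat witness: 1763 is composite.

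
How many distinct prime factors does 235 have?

2

235 = 5 · 47
235 = 5 · 47, which has 2 distinct prime factors.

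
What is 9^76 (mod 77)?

9^1 ≡ 9 (mod 77)
9^2 ≡ 9^2 = 81 ≡ 4 (mod 77)
9^4 ≡ 4^2 = 16 ≡ 16 (mod 77)
9^8 ≡ 16^2 = 256 ≡ 25 (mod 77)
9^16 ≡ 25^2 = 625 ≡ 9 (mod 77)
9^32 ≡ 9^2 = 81 ≡ 4 (mod 77)
9^64 ≡ 4^2 = 16 ≡ 16 (mod 77)
76 = 64 + 8 + 4 in binary powers of 2.
So 9^76 ≡ 16 · 25 · 16 ≡ 9 (mod 77).
Since 9 ≠ 1, base 9 is a Fermat witness: 77 is composite.

9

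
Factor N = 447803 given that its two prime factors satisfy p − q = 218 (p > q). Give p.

Since p = q + 218, we have 447803 = q(q + 218), so q² + 218q − 447803 = 0.
Discriminant: 218² + 4·447803 = 47524 + 1791212 = 1838736; √1838736 = 1356.
q = (−218 + 1356)/2 = 569, and p = q + 218 = 787.
Check: 569 · 787 = 447803.

787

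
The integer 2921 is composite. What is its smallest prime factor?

23

2921 is odd.
Digit sum 14, not divisible by 3.
Ends in 1: not divisible by 5.
7: 2921 = 7·417 + 2
11: 2921 = 11·265 + 6
13: 2921 = 13·224 + 9
17: 2921 = 17·171 + 14
19: 2921 = 19·153 + 14
23: 2921 = 23·127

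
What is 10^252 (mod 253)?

177

10^1 ≡ 10 (mod 253)
10^2 ≡ 10^2 = 100 ≡ 100 (mod 253)
10^4 ≡ 100^2 = 10000 ≡ 133 (mod 253)
10^8 ≡ 133^2 = 17689 ≡ 232 (mod 253)
10^16 ≡ 232^2 = 53824 ≡ 188 (mod 253)
10^32 ≡ 188^2 = 35344 ≡ 177 (mod 253)
10^64 ≡ 177^2 = 31329 ≡ 210 (mod 253)
10^128 ≡ 210^2 = 44100 ≡ 78 (mod 253)
252 = 128 + 64 + 32 + 16 + 8 + 4 in binary powers of 2.
So 10^252 ≡ 78 · 210 · 177 · 188 · 232 · 133 ≡ 177 (mod 253).
Since 177 ≠ 1, base 10 is a Fermat witness: 253 is composite.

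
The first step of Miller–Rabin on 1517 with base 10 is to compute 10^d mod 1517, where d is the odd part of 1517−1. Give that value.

898

1517 − 1 = 1516 = 2^2 · 379, so d = 379.
10^1 ≡ 10 (mod 1517)
10^2 ≡ 10^2 = 100 ≡ 100 (mod 1517)
10^4 ≡ 100^2 = 10000 ≡ 898 (mod 1517)
10^8 ≡ 898^2 = 806404 ≡ 877 (mod 1517)
10^16 ≡ 877^2 = 769129 ≡ 10 (mod 1517)
10^32 ≡ 10^2 = 100 ≡ 100 (mod 1517)
10^64 ≡ 100^2 = 10000 ≡ 898 (mod 1517)
10^128 ≡ 898^2 = 806404 ≡ 877 (mod 1517)
10^256 ≡ 877^2 = 769129 ≡ 10 (mod 1517)
379 = 256 + 64 + 32 + 16 + 8 + 2 + 1 in binary powers of 2.
So 10^379 ≡ 10 · 898 · 100 · 10 · 877 · 100 · 10 ≡ 898 (mod 1517).
Squaring chain: 898 → 877; never reaches −1, so base 10 is a Miller–Rabin witness that 1517 is composite.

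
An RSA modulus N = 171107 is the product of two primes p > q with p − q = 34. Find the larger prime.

Since p = q + 34, we have 171107 = q(q + 34), so q² + 34q − 171107 = 0.
Discriminant: 34² + 4·171107 = 1156 + 684428 = 685584; √685584 = 828.
q = (−34 + 828)/2 = 397, and p = q + 34 = 431.
Check: 397 · 431 = 171107.

431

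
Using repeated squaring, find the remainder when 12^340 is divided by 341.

12^1 ≡ 12 (mod 341)
12^2 ≡ 12^2 = 144 ≡ 144 (mod 341)
12^4 ≡ 144^2 = 20736 ≡ 276 (mod 341)
12^8 ≡ 276^2 = 76176 ≡ 133 (mod 341)
12^16 ≡ 133^2 = 17689 ≡ 298 (mod 341)
12^32 ≡ 298^2 = 88804 ≡ 144 (mod 341)
12^64 ≡ 144^2 = 20736 ≡ 276 (mod 341)
12^128 ≡ 276^2 = 76176 ≡ 133 (mod 341)
12^256 ≡ 133^2 = 17689 ≡ 298 (mod 341)
340 = 256 + 64 + 16 + 4 in binary powers of 2.
So 12^340 ≡ 298 · 276 · 298 · 276 ≡ 56 (mod 341).
Since 56 ≠ 1, base 12 is a Fermat witness: 341 is composite.

56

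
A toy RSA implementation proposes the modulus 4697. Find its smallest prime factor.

7

4697 is odd.
Digit sum 26, not divisible by 3.
Ends in 7: not divisible by 5.
7: 4697 = 7·671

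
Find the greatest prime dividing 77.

11

77 = 7 · 11
11 is prime.
So 77 = 7 · 11; the largest prime factor is 11.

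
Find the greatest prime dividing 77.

77 = 7 · 11
11 is prime.
So 77 = 7 · 11; the largest prime factor is 11.

11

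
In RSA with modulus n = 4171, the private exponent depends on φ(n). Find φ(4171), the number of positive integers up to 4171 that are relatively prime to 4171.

Factor: 4171 = 43 · 97.
φ(4171) = (43−1) · (97−1) = 42 · 96 = 4032.

4032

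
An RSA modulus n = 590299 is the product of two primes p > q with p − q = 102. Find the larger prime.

821

Since p = q + 102, we have 590299 = q(q + 102), so q² + 102q − 590299 = 0.
Discriminant: 102² + 4·590299 = 10404 + 2361196 = 2371600; √2371600 = 1540.
q = (−102 + 1540)/2 = 719, and p = q + 102 = 821.
Check: 719 · 821 = 590299.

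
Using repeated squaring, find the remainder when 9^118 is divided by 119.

9^1 ≡ 9 (mod 119)
9^2 ≡ 9^2 = 81 ≡ 81 (mod 119)
9^4 ≡ 81^2 = 6561 ≡ 16 (mod 119)
9^8 ≡ 16^2 = 256 ≡ 18 (mod 119)
9^16 ≡ 18^2 = 324 ≡ 86 (mod 119)
9^32 ≡ 86^2 = 7396 ≡ 18 (mod 119)
9^64 ≡ 18^2 = 324 ≡ 86 (mod 119)
118 = 64 + 32 + 16 + 4 + 2 in binary powers of 2.
So 9^118 ≡ 86 · 18 · 86 · 16 · 81 ≡ 72 (mod 119).
Since 72 ≠ 1, base 9 is a Fermat witness: 119 is composite.

72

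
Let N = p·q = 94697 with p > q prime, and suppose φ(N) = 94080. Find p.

φ(n) = (p−1)(q−1) = n − (p+q) + 1, so p + q = 94697 − 94080 + 1 = 618.
p and q are the roots of t² − 618t + 94697 = 0.
Discriminant: 618² − 4·94697 = 381924 − 378788 = 3136; √3136 = 56.
q = (618 − 56)/2 = 281, p = (618 + 56)/2 = 337.
Check: 281 · 337 = 94697.

337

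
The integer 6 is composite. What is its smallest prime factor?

2

6 is even: 2 divides it.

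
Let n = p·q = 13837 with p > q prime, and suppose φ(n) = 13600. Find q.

101

φ(n) = (p−1)(q−1) = n − (p+q) + 1, so p + q = 13837 − 13600 + 1 = 238.
p and q are the roots of t² − 238t + 13837 = 0.
Discriminant: 238² − 4·13837 = 56644 − 55348 = 1296; √1296 = 36.
q = (238 − 36)/2 = 101, p = (238 + 36)/2 = 137.
Check: 101 · 137 = 13837.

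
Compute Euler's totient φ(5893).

5740

Factor: 5893 = 71 · 83.
φ(5893) = (71−1) · (83−1) = 70 · 82 = 5740.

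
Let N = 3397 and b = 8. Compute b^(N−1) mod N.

8^1 ≡ 8 (mod 3397)
8^2 ≡ 8^2 = 64 ≡ 64 (mod 3397)
8^4 ≡ 64^2 = 4096 ≡ 699 (mod 3397)
8^8 ≡ 699^2 = 488601 ≡ 2830 (mod 3397)
8^16 ≡ 2830^2 = 8008900 ≡ 2171 (mod 3397)
8^32 ≡ 2171^2 = 4713241 ≡ 1602 (mod 3397)
8^64 ≡ 1602^2 = 2566404 ≡ 1669 (mod 3397)
8^128 ≡ 1669^2 = 2785561 ≡ 21 (mod 3397)
8^256 ≡ 21^2 = 441 ≡ 441 (mod 3397)
8^512 ≡ 441^2 = 194481 ≡ 852 (mod 3397)
8^1024 ≡ 852^2 = 725904 ≡ 2343 (mod 3397)
8^2048 ≡ 2343^2 = 5489649 ≡ 97 (mod 3397)
3396 = 2048 + 1024 + 256 + 64 + 4 in binary powers of 2.
So 8^3396 ≡ 97 · 2343 · 441 · 1669 · 699 ≡ 2013 (mod 3397).
Since 2013 ≠ 1, base 8 is a Fermat witness: 3397 is composite.

2013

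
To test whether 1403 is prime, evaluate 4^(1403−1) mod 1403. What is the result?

1001

4^1 ≡ 4 (mod 1403)
4^2 ≡ 4^2 = 16 ≡ 16 (mod 1403)
4^4 ≡ 16^2 = 256 ≡ 256 (mod 1403)
4^8 ≡ 256^2 = 65536 ≡ 998 (mod 1403)
4^16 ≡ 998^2 = 996004 ≡ 1277 (mod 1403)
4^32 ≡ 1277^2 = 1630729 ≡ 443 (mod 1403)
4^64 ≡ 443^2 = 196249 ≡ 1232 (mod 1403)
4^128 ≡ 1232^2 = 1517824 ≡ 1181 (mod 1403)
4^256 ≡ 1181^2 = 1394761 ≡ 179 (mod 1403)
4^512 ≡ 179^2 = 32041 ≡ 1175 (mod 1403)
4^1024 ≡ 1175^2 = 1380625 ≡ 73 (mod 1403)
1402 = 1024 + 256 + 64 + 32 + 16 + 8 + 2 in binary powers of 2.
So 4^1402 ≡ 73 · 179 · 1232 · 443 · 1277 · 998 · 16 ≡ 1001 (mod 1403).
Since 1001 ≠ 1, base 4 is a Fermat witness: 1403 is composite.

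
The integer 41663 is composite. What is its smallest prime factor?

41663 is odd.
Digit sum 20, not divisible by 3.
Ends in 3: not divisible by 5.
7: 41663 = 7·5951 + 6
11: 41663 = 11·3787 + 6
13: 41663 = 13·3204 + 11
17: 41663 = 17·2450 + 13
19: 41663 = 19·2192 + 15
23: 41663 = 23·1811 + 10
29: 41663 = 29·1436 + 19
31: 41663 = 31·1343 + 30
37: 41663 = 37·1126 + 1
41: 41663 = 41·1016 + 7
43: 41663 = 43·968 + 39
47: 41663 = 47·886 + 21
53: 41663 = 53·786 + 5
59: 41663 = 59·706 + 9
61: 41663 = 61·683

61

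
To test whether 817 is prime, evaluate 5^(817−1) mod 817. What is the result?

5^1 ≡ 5 (mod 817)
5^2 ≡ 5^2 = 25 ≡ 25 (mod 817)
5^4 ≡ 25^2 = 625 ≡ 625 (mod 817)
5^8 ≡ 625^2 = 390625 ≡ 99 (mod 817)
5^16 ≡ 99^2 = 9801 ≡ 814 (mod 817)
5^32 ≡ 814^2 = 662596 ≡ 9 (mod 817)
5^64 ≡ 9^2 = 81 ≡ 81 (mod 817)
5^128 ≡ 81^2 = 6561 ≡ 25 (mod 817)
5^256 ≡ 25^2 = 625 ≡ 625 (mod 817)
5^512 ≡ 625^2 = 390625 ≡ 99 (mod 817)
816 = 512 + 256 + 32 + 16 in binary powers of 2.
So 5^816 ≡ 99 · 625 · 9 · 814 ≡ 140 (mod 817).
Since 140 ≠ 1, base 5 is a Fermat witness: 817 is composite.

140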